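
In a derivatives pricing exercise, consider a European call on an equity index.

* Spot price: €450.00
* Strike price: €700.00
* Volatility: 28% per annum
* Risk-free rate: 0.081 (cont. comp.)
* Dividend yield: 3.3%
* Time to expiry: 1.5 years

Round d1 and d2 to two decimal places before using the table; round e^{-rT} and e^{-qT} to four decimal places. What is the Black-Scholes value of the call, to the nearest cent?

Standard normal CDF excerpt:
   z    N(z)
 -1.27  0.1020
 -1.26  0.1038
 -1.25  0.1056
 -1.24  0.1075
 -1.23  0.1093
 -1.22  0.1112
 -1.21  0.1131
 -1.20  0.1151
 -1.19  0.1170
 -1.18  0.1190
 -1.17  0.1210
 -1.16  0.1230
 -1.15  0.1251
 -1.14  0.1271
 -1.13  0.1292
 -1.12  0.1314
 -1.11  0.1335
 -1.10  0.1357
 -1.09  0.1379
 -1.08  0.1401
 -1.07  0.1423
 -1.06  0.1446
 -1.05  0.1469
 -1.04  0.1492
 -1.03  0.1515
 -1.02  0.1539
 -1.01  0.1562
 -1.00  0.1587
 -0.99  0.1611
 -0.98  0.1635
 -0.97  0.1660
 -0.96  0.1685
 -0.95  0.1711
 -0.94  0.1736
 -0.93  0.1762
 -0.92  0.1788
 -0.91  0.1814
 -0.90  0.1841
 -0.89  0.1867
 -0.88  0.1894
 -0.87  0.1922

σ√T = 0.28 × 1.2247 = 0.3429
d₁ = [ln(450/700) + (0.081 − 0.033 + 0.28²/2)·1.5] / 0.3429 = [-0.4418 + 0.1308] / 0.3429 = -0.9070 ⇒ -0.91
d₂ = d₁ − σ√T = -0.9070 − 0.3429 = -1.2499 ⇒ -1.25
e^(−qT) = e^(−0.033·1.5) = 0.9517;  e^(−rT) = e^(−0.081·1.5) = 0.8856
C = 450·0.9517·N(-0.91) − 700·0.8856·N(-1.25) = 450·0.9517·0.1814 − 700·0.8856·0.1056 = 77.6873 − 65.4636 = 12.2237

€12.22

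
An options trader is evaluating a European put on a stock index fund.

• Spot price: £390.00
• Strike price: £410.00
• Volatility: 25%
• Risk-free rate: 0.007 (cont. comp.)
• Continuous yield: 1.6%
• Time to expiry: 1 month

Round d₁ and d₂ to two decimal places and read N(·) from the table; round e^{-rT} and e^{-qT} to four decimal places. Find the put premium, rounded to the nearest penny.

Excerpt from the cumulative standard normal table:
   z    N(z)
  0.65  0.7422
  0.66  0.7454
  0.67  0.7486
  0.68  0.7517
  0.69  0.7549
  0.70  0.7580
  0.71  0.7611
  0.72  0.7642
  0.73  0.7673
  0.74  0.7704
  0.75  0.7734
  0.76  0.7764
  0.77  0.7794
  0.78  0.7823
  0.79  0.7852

T = 0.08333;  σ√T = 0.0722
d₁ = [ln(390/410) + (0.007 − 0.016 + ½·0.25²)·0.08333] / (σ√T) = (-0.0500 + 0.0019) / 0.0722 = -0.6673 which rounds to -0.67
d₂ = -0.6673 − 0.0722 = -0.7394 which rounds to -0.74
e^(−qT) = e^(−0.016·0.08333) = 0.9987;  e^(−rT) = e^(−0.007·0.08333) = 0.9994
P = 410·0.9994·N(0.74) − 390·0.9987·N(0.67) = 410·0.9994·0.7704 − 390·0.9987·0.7486 = 315.6745 − 291.5745 = 24.1000

£24.10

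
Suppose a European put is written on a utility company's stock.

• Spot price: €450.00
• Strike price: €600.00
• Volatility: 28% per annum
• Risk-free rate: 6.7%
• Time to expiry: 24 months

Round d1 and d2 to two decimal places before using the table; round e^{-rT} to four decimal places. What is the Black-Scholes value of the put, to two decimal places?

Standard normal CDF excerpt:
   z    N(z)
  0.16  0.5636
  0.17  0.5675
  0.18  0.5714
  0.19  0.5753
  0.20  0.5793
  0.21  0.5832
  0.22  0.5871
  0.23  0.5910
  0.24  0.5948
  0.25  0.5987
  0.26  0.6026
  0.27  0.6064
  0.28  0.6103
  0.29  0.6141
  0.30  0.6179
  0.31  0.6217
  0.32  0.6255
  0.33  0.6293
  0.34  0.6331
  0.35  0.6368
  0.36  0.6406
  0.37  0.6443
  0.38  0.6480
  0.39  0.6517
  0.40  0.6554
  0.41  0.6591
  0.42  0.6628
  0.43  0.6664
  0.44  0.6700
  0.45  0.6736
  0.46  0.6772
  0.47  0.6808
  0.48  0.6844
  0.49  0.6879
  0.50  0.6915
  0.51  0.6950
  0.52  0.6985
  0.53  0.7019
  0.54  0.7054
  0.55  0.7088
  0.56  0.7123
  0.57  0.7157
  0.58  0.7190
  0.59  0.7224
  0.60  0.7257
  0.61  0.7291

σ√T = 0.28 × 1.4142 = 0.3960
ln(S/K) + (r + σ²/2)T = ln(450/600) + (0.067 + 0.28²/2)·2 = -0.2877 + 0.2124 = -0.0753
d₁ = -0.0753 / 0.3960 = -0.1901 ⇒ -0.19
d₂ = d₁ − σ√T = -0.1901 − 0.3960 = -0.5861 ⇒ -0.59
e^(−rT) = e^(−0.067·2) = 0.8746
N(−d₂) = N(0.59) = 0.7224;  N(−d₁) = N(0.19) = 0.5753
P = 600·0.8746·0.7224 − 450·0.5753 = 379.0866 − 258.8850 = 120.2016

€120.20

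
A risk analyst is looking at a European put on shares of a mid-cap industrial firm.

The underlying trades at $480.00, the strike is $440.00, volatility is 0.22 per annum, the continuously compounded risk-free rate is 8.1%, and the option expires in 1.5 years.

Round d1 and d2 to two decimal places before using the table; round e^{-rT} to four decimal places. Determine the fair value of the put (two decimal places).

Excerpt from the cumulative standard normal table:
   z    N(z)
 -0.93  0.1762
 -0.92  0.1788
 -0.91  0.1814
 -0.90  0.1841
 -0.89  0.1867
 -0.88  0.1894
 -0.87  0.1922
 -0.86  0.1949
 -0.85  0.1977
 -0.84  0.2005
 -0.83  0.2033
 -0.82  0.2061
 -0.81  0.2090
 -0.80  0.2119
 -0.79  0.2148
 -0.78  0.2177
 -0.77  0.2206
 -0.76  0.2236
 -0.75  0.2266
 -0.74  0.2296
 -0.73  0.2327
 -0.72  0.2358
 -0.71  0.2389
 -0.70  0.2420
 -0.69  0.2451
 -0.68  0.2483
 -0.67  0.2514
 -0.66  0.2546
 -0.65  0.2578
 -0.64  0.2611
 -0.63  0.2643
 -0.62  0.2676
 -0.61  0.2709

$14.67

σ√T = 0.22 × 1.2247 = 0.2694
d₁ = [ln(480/440) + (0.081 + 0.22²/2)·1.5] / 0.2694 = [0.0870 + 0.1578] / 0.2694 = 0.9086 ⇒ 0.91
d₂ = d₁ − σ√T = 0.9086 − 0.2694 = 0.6391 ⇒ 0.64
exp(−rT) = exp(−0.081·1.5) = 0.8856
P = 440·0.8856·N(-0.64) − 480·N(-0.91) = 440·0.8856·0.2611 − 480·0.1814 = 101.7413 − 87.0720 = 14.6693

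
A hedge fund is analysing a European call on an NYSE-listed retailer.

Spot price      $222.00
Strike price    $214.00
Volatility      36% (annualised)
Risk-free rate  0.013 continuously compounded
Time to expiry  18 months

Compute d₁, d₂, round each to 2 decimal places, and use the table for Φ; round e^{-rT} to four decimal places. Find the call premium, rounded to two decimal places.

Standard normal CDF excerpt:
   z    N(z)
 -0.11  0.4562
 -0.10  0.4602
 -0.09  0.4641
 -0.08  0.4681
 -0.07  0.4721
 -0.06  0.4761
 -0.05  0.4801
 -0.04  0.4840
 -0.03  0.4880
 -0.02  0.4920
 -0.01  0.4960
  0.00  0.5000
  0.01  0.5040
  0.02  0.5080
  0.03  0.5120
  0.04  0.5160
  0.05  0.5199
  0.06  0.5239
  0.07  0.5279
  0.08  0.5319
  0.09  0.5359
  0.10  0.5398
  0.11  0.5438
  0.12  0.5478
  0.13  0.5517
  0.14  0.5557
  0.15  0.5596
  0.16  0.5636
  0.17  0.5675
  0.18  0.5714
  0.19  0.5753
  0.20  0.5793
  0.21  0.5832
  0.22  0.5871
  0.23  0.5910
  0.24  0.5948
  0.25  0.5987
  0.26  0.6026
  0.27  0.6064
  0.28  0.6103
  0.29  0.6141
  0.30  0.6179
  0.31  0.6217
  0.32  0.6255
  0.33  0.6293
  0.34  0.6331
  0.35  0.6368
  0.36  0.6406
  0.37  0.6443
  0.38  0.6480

T = 1.5;  σ√T = 0.4409
d₁ = [ln(222/214) + (0.013 + 0.36²/2)·1.5] / 0.4409 = [0.0367 + 0.1167] / 0.4409 = 0.3479 ≈ 0.35
d₂ = d₁ − σ√T = 0.3479 − 0.4409 = -0.0930 ≈ -0.09
e^(−rT) = e^(−0.013·1.5) = 0.9807
N(d₁) = N(0.35) = 0.6368;  N(d₂) = N(-0.09) = 0.4641
C = 222·0.6368 − 214·0.9807·0.4641 = 141.3696 − 97.4006 = 43.9690

$43.97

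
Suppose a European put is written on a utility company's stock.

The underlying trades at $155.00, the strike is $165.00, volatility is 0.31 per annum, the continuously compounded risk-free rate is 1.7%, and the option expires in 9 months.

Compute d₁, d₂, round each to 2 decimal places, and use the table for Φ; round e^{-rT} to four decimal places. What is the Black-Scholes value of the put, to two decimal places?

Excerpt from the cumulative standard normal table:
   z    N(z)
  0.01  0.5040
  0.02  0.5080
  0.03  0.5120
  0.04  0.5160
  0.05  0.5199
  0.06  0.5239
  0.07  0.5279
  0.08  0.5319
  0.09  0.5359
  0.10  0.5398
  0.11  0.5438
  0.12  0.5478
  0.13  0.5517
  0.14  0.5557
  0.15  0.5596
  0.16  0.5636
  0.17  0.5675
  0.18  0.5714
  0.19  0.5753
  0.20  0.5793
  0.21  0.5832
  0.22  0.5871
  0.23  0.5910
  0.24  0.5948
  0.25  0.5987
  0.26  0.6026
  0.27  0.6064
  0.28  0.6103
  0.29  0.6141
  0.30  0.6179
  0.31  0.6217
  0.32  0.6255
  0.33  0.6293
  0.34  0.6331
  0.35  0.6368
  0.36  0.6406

σ√T = 0.31 × 0.8660 = 0.2685
d₁ = [ln(155/165) + (0.017 + ½·0.31²)·0.75] / (σ√T) = (-0.0625 + 0.0488) / 0.2685 = -0.0512 → -0.05
d₂ = -0.0512 − 0.2685 = -0.3196 → -0.32
exp(−rT) = exp(−0.017·0.75) = 0.9873
N(−d₂) = N(0.32) = 0.6255;  N(−d₁) = N(0.05) = 0.5199
P = 165·0.9873·0.6255 − 155·0.5199 = 101.8968 − 80.5845 = 21.3123

$21.31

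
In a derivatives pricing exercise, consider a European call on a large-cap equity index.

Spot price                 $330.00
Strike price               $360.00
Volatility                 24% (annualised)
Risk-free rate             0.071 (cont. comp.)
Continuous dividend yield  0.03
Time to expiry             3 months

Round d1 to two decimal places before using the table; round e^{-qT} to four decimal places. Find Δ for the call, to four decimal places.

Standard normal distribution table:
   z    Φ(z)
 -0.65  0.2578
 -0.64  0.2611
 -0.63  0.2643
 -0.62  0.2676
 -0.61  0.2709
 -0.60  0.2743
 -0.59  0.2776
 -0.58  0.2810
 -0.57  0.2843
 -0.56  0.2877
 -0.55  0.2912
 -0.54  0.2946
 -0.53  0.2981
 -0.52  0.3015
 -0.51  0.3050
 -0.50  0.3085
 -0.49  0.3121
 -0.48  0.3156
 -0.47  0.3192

0.2789

T = 0.25;  σ√T = 0.1200
d₁ = [ln(330/360) + (0.071 − 0.03 + 0.24²/2)·0.25] / 0.1200 = [-0.0870 + 0.0175] / 0.1200 = -0.5797 which rounds to -0.58
N(d₁) = N(-0.58) = 0.2810
Δ_call = exp(−qT)·N(d₁) = 0.9925·0.2810 = 0.2789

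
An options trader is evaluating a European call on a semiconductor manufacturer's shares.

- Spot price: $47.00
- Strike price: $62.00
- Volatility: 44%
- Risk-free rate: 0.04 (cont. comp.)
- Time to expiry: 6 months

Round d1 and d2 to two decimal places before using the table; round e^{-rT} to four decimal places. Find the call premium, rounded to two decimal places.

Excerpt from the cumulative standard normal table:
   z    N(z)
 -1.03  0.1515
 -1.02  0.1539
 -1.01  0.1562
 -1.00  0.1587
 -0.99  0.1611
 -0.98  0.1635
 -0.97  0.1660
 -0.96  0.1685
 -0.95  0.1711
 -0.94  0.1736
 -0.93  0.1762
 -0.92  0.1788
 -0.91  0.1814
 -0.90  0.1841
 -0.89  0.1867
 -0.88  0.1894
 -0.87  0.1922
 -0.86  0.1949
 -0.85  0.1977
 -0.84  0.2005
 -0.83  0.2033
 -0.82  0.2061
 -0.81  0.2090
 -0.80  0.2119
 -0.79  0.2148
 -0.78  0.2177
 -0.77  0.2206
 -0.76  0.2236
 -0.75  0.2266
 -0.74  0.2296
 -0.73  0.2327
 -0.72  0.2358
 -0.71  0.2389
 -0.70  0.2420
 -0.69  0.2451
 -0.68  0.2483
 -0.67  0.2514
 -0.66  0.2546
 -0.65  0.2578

$1.88

T = 0.5;  σ√T = 0.3111
d₁ = [ln(47/62) + (0.04 + ½·0.44²)·0.5] / (σ√T) = (-0.2770 + 0.0684) / 0.3111 = -0.6704 ⇒ -0.67
d₂ = -0.6704 − 0.3111 = -0.9816 ⇒ -0.98
exp(−rT) = exp(−0.04·0.5) = 0.9802
N(d₁) = N(-0.67) = 0.2514;  N(d₂) = N(-0.98) = 0.1635
C = 47·0.2514 − 62·0.9802·0.1635 = 11.8158 − 9.9363 = 1.8795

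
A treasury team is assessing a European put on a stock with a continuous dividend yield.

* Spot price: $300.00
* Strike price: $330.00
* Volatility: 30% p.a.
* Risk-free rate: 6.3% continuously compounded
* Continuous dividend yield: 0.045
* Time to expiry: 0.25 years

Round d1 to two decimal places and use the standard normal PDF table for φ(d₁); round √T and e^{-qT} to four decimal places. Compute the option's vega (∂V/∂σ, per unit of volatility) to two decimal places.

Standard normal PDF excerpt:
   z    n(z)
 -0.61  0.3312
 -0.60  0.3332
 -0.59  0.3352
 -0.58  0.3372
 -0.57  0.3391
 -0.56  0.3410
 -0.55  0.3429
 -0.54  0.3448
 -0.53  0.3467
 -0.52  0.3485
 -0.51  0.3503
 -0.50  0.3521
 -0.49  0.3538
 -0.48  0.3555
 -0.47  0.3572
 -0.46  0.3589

51.42

T = 0.25;  σ√T = 0.1500
ln(S/K) + (r − q + σ²/2)T = ln(300/330) + (0.063 − 0.045 + 0.3²/2)·0.25 = -0.0953 + 0.0158 = -0.0796
d₁ = -0.0796 / 0.1500 = -0.5304 ⇒ -0.53
√T = √0.25 = 0.5000
φ(d₁) = φ(-0.53) = 0.3467
exp(−qT) = exp(−0.045·0.25) = 0.9888
vega = S·exp(−qT)·φ(d₁)·√T = 300·0.9888·0.3467·0.5000 = 51.4225
(Vega is the same for a European call and put with the same parameters.)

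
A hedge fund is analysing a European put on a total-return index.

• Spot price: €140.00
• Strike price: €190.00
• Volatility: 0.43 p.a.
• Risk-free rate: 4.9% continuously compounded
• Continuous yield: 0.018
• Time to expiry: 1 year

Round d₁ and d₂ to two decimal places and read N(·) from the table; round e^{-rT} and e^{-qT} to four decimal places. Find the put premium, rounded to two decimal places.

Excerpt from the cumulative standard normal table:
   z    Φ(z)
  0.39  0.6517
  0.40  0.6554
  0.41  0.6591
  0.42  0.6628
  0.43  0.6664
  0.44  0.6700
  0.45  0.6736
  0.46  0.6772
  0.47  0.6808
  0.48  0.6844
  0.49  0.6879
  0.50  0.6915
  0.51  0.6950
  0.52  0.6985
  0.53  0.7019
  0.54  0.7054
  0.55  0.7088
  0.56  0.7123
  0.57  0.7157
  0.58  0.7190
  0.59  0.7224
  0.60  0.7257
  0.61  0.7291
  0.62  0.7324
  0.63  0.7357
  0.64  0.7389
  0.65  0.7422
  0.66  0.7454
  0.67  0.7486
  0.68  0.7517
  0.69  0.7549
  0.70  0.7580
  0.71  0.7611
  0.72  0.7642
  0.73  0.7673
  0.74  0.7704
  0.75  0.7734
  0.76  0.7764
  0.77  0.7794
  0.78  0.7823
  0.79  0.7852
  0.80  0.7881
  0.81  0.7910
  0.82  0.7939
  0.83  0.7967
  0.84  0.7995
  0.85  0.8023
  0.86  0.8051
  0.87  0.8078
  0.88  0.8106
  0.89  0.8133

σ√T = 0.43·√1 = 0.4300
ln(S/K) + (r − q + σ²/2)T = ln(140/190) + (0.049 − 0.018 + 0.43²/2)·1 = -0.3054 + 0.1234 = -0.1819
d₁ = -0.1819 / 0.4300 = -0.4231 → -0.42
d₂ = d₁ − σ√T = -0.4231 − 0.4300 = -0.8531 → -0.85
exp(−qT) = exp(−0.018·1) = 0.9822;  exp(−rT) = exp(−0.049·1) = 0.9522
N(−d₂) = N(0.85) = 0.8023;  N(−d₁) = N(0.42) = 0.6628
P = 190·0.9522·0.8023 − 140·0.9822·0.6628 = 145.1505 − 91.1403 = 54.0102

€54.01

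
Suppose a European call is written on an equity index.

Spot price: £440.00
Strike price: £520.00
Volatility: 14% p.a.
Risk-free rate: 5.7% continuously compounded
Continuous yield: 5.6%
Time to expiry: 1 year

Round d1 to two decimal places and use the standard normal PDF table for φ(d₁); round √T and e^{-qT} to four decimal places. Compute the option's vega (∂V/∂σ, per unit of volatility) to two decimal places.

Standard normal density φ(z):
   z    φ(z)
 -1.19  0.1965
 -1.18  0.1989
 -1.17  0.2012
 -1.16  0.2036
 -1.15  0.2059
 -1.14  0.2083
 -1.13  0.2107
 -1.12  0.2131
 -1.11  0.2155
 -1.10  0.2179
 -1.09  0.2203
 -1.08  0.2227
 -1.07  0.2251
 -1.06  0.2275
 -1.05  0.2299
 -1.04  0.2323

σ√T = 0.14·√1 = 0.1400
ln(S/K) + (r − q + σ²/2)T = ln(440/520) + (0.057 − 0.056 + 0.14²/2)·1 = -0.1671 + 0.0108 = -0.1563
d₁ = -0.1563 / 0.1400 = -1.1161 → -1.12
√T = √1 = 1.0000
φ(d₁) = φ(-1.12) = 0.2131
e^(−qT) = e^(−0.056·1) = 0.9455
vega = S·e^(−qT)·φ(d₁)·√T = 440·0.9455·0.2131·1.0000 = 88.6539

88.65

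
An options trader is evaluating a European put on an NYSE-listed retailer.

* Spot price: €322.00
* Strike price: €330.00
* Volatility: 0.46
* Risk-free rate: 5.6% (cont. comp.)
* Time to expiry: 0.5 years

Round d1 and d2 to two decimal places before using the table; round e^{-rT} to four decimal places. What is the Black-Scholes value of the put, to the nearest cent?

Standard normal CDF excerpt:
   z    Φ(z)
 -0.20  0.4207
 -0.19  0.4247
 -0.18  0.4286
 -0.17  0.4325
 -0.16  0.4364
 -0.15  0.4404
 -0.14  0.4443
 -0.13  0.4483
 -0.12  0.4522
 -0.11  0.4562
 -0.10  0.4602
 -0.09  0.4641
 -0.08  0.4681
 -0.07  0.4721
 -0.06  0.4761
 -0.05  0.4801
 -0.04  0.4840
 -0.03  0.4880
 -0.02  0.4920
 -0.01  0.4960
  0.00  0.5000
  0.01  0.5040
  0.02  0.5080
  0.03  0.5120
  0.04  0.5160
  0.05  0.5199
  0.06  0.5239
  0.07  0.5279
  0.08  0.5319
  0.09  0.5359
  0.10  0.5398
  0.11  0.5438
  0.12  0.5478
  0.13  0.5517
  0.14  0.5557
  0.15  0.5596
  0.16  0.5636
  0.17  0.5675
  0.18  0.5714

€40.31

T = 0.5;  σ√T = 0.3253
d₁ = [ln(322/330) + (0.056 + 0.46²/2)·0.5] / 0.3253 = [-0.0245 + 0.0809] / 0.3253 = 0.1733 → 0.17
d₂ = d₁ − σ√T = 0.1733 − 0.3253 = -0.1520 → -0.15
e^(−rT) = e^(−0.056·0.5) = 0.9724
N(−d₂) = N(0.15) = 0.5596;  N(−d₁) = N(-0.17) = 0.4325
P = 330·0.9724·0.5596 − 322·0.4325 = 179.5712 − 139.2650 = 40.3062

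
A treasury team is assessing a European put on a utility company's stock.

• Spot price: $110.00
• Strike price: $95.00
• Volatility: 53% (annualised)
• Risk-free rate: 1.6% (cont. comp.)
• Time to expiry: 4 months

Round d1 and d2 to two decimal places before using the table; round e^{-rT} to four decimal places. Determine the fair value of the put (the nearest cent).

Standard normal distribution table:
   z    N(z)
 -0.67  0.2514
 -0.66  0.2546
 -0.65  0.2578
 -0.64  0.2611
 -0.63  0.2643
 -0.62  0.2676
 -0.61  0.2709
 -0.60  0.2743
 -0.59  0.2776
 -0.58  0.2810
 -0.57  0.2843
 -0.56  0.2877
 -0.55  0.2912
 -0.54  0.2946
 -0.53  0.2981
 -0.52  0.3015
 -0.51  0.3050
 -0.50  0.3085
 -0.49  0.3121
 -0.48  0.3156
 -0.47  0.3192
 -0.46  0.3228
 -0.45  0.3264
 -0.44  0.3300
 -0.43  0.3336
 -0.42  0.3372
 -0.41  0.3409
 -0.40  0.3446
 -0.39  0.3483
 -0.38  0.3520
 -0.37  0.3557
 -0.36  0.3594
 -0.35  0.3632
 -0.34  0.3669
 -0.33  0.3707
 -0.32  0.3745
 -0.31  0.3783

$6.31

σ√T = 0.53·√0.3333 = 0.3060
d₁ = [ln(110/95) + (0.016 + ½·0.53²)·0.3333] / (σ√T) = (0.1466 + 0.0522) / 0.3060 = 0.6495 which rounds to 0.65
d₂ = 0.6495 − 0.3060 = 0.3435 which rounds to 0.34
e^(−rT) = e^(−0.016·0.3333) = 0.9947
N(−d₂) = N(-0.34) = 0.3669;  N(−d₁) = N(-0.65) = 0.2578
P = 95·0.9947·0.3669 − 110·0.2578 = 34.6708 − 28.3580 = 6.3128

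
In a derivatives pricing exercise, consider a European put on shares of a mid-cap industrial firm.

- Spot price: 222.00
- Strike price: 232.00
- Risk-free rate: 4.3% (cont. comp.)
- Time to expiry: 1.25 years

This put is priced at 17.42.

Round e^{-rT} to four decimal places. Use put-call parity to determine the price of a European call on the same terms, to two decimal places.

exp(−rT) = exp(−0.043·1.25) = 0.9477
Put-call parity: C − P = S − K·e^(−rT) = 222 − 232·0.9477 = 222 − 219.8664 = 2.1336
C = P + (C − P) = 17.42 + (2.1336) = 19.5536

19.55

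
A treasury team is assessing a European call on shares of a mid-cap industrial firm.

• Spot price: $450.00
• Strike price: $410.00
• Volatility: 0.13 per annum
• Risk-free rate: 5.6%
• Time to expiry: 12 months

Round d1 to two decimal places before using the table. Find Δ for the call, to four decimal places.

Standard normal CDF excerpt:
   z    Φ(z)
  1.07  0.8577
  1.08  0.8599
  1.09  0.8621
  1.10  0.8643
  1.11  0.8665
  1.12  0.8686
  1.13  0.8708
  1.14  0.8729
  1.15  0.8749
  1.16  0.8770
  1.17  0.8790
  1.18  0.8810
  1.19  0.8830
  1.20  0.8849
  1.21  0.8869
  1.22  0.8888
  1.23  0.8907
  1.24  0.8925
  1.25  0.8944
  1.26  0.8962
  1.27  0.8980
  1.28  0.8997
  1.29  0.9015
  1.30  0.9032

0.8869

σ√T = 0.13 × 1.0000 = 0.1300
ln(S/K) + (r + σ²/2)T = ln(450/410) + (0.056 + 0.13²/2)·1 = 0.0931 + 0.0645 = 0.1575
d₁ = 0.1575 / 0.1300 = 1.2118 which rounds to 1.21
N(d₁) = N(1.21) = 0.8869
Δ_call = N(d₁) = 0.8869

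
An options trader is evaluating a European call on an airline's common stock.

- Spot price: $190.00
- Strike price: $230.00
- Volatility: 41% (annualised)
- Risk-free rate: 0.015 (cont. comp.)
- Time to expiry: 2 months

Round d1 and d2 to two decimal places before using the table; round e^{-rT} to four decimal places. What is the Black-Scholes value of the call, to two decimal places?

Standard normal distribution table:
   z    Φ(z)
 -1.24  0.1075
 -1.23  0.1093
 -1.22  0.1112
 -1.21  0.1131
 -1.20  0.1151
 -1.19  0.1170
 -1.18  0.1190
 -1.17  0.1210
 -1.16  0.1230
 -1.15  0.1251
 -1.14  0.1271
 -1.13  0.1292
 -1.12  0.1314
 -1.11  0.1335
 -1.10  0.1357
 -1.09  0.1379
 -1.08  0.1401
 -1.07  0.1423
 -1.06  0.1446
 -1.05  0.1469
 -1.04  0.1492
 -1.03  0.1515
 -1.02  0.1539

$2.40

σ√T = 0.41·√0.1667 = 0.1674
ln(S/K) + (r + σ²/2)T = ln(190/230) + (0.015 + 0.41²/2)·0.1667 = -0.1911 + 0.0165 = -0.1745
d₁ = -0.1745 / 0.1674 = -1.0428 which rounds to -1.04
d₂ = d₁ − σ√T = -1.0428 − 0.1674 = -1.2102 which rounds to -1.21
exp(−rT) = exp(−0.015·0.1667) = 0.9975
N(d₁) = N(-1.04) = 0.1492;  N(d₂) = N(-1.21) = 0.1131
C = 190·0.1492 − 230·0.9975·0.1131 = 28.3480 − 25.9480 = 2.4000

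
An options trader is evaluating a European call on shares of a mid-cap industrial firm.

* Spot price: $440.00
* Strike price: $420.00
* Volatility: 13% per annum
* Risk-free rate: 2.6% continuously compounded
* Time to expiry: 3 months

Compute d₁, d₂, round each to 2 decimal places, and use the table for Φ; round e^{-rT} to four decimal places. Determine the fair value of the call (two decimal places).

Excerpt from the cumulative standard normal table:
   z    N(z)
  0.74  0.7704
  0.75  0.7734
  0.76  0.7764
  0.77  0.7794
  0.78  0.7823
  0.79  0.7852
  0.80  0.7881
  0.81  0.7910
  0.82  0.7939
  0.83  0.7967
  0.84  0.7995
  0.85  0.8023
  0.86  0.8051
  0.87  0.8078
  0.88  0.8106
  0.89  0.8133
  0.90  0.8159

$26.58

T = 0.25;  σ√T = 0.0650
ln(S/K) + (r + σ²/2)T = ln(440/420) + (0.026 + 0.13²/2)·0.25 = 0.0465 + 0.0086 = 0.0551
d₁ = 0.0551 / 0.0650 = 0.8482 which rounds to 0.85
d₂ = d₁ − σ√T = 0.8482 − 0.0650 = 0.7832 which rounds to 0.78
e^(−rT) = e^(−0.026·0.25) = 0.9935
C = 440·N(0.85) − 420·0.9935·N(0.78) = 440·0.8023 − 420·0.9935·0.7823 = 353.0120 − 326.4303 = 26.5817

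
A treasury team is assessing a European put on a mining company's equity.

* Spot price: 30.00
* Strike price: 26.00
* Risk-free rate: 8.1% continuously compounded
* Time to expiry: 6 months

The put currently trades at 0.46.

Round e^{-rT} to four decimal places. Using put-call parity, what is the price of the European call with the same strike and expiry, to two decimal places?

5.49

exp(−rT) = exp(−0.081·0.5) = 0.9603
Put-call parity: C − P = S − K·e^(−rT) = 30 − 26·0.9603 = 30 − 24.9678 = 5.0322
C = P + (C − P) = 0.46 + (5.0322) = 5.4922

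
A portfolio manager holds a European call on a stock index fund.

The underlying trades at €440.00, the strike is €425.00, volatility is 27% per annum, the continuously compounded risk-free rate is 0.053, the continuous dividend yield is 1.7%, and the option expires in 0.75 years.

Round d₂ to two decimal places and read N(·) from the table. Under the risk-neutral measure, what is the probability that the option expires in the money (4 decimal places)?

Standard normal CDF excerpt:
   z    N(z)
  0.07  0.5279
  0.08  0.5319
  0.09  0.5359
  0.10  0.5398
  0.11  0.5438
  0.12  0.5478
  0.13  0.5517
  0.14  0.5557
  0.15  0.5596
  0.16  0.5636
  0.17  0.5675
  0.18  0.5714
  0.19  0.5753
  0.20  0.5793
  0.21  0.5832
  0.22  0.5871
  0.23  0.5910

σ√T = 0.27 × 0.8660 = 0.2338
ln(S/K) + (r − q + σ²/2)T = ln(440/425) + (0.053 − 0.017 + 0.27²/2)·0.75 = 0.0347 + 0.0543 = 0.0890
d₁ = 0.0890 / 0.2338 = 0.3807 which rounds to 0.38
d₂ = d₁ − σ√T = 0.3807 − 0.2338 = 0.1469 which rounds to 0.15
Pr(exercise) under Q = N(d₂) = 0.5596

0.5596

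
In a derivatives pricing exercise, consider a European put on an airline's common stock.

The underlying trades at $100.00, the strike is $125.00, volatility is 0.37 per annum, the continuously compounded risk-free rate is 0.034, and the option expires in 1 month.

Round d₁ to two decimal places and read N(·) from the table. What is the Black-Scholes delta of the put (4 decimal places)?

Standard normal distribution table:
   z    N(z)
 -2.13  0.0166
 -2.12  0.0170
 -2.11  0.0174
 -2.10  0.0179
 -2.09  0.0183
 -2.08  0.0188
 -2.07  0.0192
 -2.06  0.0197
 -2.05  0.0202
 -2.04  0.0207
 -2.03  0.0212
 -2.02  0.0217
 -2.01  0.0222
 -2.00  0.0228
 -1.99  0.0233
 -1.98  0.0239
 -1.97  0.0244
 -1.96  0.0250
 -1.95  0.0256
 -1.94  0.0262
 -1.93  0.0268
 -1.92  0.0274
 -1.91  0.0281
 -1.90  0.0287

T = 0.08333;  σ√T = 0.1068
ln(S/K) + (r + σ²/2)T = ln(100/125) + (0.034 + 0.37²/2)·0.08333 = -0.2231 + 0.0085 = -0.2146
d₁ = -0.2146 / 0.1068 = -2.0092 ⇒ -2.01
N(d₁) = N(-2.01) = 0.0222
Δ_put = N(d₁) − 1 = 0.0222 − 1 = -0.9778

-0.9778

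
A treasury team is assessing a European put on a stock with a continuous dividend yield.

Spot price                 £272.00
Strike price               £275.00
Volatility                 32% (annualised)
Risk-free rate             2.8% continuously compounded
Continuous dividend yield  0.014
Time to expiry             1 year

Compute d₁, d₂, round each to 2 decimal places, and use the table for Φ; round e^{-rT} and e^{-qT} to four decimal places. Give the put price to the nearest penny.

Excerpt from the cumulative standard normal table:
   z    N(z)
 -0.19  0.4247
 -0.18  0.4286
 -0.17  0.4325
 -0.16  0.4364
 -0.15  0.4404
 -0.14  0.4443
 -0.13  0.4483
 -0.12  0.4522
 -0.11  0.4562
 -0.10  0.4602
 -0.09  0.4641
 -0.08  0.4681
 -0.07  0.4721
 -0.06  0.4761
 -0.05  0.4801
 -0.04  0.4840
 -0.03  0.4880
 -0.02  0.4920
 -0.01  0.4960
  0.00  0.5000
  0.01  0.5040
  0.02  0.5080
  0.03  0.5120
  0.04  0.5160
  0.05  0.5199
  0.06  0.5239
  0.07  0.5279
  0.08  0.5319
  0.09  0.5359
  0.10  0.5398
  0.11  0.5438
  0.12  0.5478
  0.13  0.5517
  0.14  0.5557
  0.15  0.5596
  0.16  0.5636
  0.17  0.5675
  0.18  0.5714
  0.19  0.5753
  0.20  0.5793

σ√T = 0.32 × 1.0000 = 0.3200
d₁ = [ln(272/275) + (0.028 − 0.014 + ½·0.32²)·1] / (σ√T) = (-0.0110 + 0.0652) / 0.3200 = 0.1695 ≈ 0.17
d₂ = 0.1695 − 0.3200 = -0.1505 ≈ -0.15
e^(−qT) = e^(−0.014·1) = 0.9861;  e^(−rT) = e^(−0.028·1) = 0.9724
N(−d₂) = N(0.15) = 0.5596;  N(−d₁) = N(-0.17) = 0.4325
P = 275·0.9724·0.5596 − 272·0.9861·0.4325 = 149.6426 − 116.0048 = 33.6378

£33.64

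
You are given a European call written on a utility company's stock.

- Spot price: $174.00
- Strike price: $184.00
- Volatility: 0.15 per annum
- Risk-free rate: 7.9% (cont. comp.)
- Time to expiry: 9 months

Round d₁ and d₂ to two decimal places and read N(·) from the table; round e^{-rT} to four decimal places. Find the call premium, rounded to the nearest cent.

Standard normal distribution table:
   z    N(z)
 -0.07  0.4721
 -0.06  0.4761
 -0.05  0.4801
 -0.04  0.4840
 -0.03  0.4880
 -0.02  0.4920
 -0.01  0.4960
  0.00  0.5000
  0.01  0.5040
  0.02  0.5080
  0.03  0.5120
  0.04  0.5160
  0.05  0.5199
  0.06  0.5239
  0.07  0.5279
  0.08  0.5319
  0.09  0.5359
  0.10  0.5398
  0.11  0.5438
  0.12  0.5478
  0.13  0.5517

σ√T = 0.15 × 0.8660 = 0.1299
ln(S/K) + (r + σ²/2)T = ln(174/184) + (0.079 + 0.15²/2)·0.75 = -0.0559 + 0.0677 = 0.0118
d₁ = 0.0118 / 0.1299 = 0.0909 → 0.09
d₂ = d₁ − σ√T = 0.0909 − 0.1299 = -0.0390 → -0.04
exp(−rT) = exp(−0.079·0.75) = 0.9425
C = 174·N(0.09) − 184·0.9425·N(-0.04) = 174·0.5359 − 184·0.9425·0.4840 = 93.2466 − 83.9353 = 9.3113

$9.31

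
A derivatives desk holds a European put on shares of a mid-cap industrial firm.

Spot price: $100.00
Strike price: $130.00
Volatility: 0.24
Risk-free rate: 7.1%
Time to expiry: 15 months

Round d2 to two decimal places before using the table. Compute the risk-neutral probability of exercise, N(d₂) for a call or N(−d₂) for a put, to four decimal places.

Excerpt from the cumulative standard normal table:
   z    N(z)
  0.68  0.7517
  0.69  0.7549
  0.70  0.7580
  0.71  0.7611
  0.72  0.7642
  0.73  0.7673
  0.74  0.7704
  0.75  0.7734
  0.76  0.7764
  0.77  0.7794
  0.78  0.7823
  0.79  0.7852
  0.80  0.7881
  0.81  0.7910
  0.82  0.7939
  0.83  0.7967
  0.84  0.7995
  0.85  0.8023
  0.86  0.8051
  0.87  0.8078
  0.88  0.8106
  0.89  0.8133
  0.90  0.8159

T = 1.25;  σ√T = 0.2683
d₁ = [ln(100/130) + (0.071 + ½·0.24²)·1.25] / (σ√T) = (-0.2624 + 0.1247) / 0.2683 = -0.5129 → -0.51
d₂ = -0.5129 − 0.2683 = -0.7812 → -0.78
Risk-neutral Pr[S_T < K] = N(−d₂) = N(0.78) = 0.7823

0.7823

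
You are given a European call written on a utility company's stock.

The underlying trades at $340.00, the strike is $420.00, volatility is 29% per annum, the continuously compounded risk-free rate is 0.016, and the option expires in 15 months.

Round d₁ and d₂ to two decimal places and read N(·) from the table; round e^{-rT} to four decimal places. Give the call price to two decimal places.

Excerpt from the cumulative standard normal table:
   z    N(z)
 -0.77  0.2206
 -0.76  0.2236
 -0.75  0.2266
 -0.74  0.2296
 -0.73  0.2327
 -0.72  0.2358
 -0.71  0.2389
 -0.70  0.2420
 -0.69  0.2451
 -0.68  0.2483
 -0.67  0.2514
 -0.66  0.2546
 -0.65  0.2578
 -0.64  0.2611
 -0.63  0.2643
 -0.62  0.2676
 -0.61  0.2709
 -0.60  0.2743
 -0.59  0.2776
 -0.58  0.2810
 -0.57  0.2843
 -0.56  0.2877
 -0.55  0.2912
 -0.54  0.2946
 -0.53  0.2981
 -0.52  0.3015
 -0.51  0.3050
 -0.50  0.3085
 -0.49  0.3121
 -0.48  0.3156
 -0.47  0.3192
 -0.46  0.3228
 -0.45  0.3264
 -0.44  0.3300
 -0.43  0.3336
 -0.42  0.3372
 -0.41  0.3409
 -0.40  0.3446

$20.14

T = 1.25;  σ√T = 0.3242
ln(S/K) + (r + σ²/2)T = ln(340/420) + (0.016 + 0.29²/2)·1.25 = -0.2113 + 0.0726 = -0.1387
d₁ = -0.1387 / 0.3242 = -0.4279 ≈ -0.43
d₂ = d₁ − σ√T = -0.4279 − 0.3242 = -0.7522 ≈ -0.75
e^(−rT) = e^(−0.016·1.25) = 0.9802
C = 340·N(-0.43) − 420·0.9802·N(-0.75) = 340·0.3336 − 420·0.9802·0.2266 = 113.4240 − 93.2876 = 20.1364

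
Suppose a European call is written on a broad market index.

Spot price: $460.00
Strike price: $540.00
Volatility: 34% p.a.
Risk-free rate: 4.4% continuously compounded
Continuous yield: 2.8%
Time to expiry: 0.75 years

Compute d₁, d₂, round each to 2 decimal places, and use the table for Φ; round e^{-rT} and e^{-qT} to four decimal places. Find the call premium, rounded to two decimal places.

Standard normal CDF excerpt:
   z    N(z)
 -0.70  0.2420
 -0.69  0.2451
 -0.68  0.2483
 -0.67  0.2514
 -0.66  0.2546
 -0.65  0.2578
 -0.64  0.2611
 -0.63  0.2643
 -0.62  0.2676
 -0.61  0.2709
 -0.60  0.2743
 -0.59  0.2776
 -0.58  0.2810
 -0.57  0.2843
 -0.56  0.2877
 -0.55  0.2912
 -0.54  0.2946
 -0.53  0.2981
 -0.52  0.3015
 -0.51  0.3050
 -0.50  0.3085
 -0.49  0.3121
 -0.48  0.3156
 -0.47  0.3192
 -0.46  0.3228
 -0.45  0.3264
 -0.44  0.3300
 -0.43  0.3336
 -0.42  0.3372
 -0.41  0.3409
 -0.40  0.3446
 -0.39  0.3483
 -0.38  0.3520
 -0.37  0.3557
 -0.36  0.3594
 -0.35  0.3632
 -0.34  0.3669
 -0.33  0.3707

σ√T = 0.34·√0.75 = 0.2944
d₁ = [ln(460/540) + (0.044 − 0.028 + ½·0.34²)·0.75] / (σ√T) = (-0.1603 + 0.0554) / 0.2944 = -0.3566 ≈ -0.36
d₂ = -0.3566 − 0.2944 = -0.6510 ≈ -0.65
e^(−qT) = e^(−0.028·0.75) = 0.9792;  e^(−rT) = e^(−0.044·0.75) = 0.9675
N(d₁) = N(-0.36) = 0.3594;  N(d₂) = N(-0.65) = 0.2578
C = 460·0.9792·0.3594 − 540·0.9675·0.2578 = 161.8853 − 134.6876 = 27.1977

$27.20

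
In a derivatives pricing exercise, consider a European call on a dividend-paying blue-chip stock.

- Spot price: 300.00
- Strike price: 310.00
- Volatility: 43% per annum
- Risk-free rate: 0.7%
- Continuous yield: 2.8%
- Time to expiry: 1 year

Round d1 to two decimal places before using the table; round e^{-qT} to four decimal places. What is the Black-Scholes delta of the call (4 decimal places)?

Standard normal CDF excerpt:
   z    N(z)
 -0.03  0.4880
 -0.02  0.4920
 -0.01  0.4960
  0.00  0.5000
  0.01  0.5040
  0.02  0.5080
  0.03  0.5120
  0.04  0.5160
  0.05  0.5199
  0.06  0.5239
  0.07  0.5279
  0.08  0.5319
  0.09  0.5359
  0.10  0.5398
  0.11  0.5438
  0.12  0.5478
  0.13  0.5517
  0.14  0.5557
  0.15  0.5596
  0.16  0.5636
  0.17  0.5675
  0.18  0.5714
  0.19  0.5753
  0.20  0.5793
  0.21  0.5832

0.5211

σ√T = 0.43·√1 = 0.4300
d₁ = [ln(300/310) + (0.007 − 0.028 + ½·0.43²)·1] / (σ√T) = (-0.0328 + 0.0714) / 0.4300 = 0.0899 ⇒ 0.09
N(d₁) = N(0.09) = 0.5359
Δ_call = exp(−qT)·N(d₁) = 0.9724·0.5359 = 0.5211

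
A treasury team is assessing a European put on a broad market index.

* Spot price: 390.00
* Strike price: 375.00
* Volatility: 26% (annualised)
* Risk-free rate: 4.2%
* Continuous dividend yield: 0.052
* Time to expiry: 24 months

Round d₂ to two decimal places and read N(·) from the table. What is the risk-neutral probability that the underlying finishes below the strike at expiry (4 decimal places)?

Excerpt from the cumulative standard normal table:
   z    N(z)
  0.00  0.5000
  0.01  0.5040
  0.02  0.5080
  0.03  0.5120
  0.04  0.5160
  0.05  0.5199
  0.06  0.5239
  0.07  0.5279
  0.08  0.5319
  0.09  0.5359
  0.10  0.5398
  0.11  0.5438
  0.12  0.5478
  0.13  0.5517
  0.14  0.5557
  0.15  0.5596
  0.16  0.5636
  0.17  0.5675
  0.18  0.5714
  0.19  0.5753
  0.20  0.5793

σ√T = 0.26·√2 = 0.3677
d₁ = [ln(390/375) + (0.042 − 0.052 + 0.26²/2)·2] / 0.3677 = [0.0392 + 0.0476] / 0.3677 = 0.2361 ⇒ 0.24
d₂ = d₁ − σ√T = 0.2361 − 0.3677 = -0.1316 ⇒ -0.13
Risk-neutral Pr[S_T < K] = N(−d₂) = N(0.13) = 0.5517

0.5517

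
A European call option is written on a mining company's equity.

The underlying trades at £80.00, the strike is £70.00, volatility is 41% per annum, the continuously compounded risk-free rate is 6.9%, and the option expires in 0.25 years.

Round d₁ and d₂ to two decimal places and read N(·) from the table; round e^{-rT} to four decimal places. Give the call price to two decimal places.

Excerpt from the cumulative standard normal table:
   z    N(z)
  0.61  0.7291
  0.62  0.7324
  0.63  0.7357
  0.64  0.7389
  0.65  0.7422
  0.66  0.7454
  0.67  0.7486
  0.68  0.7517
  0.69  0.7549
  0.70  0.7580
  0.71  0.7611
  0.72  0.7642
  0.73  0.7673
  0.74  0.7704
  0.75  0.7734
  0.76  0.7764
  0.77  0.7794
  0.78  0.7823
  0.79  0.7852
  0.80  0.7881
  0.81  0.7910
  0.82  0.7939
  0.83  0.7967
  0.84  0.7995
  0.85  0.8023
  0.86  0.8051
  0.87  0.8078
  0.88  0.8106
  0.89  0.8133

£13.34

σ√T = 0.41 × 0.5000 = 0.2050
d₁ = [ln(80/70) + (0.069 + ½·0.41²)·0.25] / (σ√T) = (0.1335 + 0.0383) / 0.2050 = 0.8380 which rounds to 0.84
d₂ = 0.8380 − 0.2050 = 0.6330 which rounds to 0.63
e^(−rT) = e^(−0.069·0.25) = 0.9829
N(d₁) = N(0.84) = 0.7995;  N(d₂) = N(0.63) = 0.7357
C = 80·0.7995 − 70·0.9829·0.7357 = 63.9600 − 50.6184 = 13.3416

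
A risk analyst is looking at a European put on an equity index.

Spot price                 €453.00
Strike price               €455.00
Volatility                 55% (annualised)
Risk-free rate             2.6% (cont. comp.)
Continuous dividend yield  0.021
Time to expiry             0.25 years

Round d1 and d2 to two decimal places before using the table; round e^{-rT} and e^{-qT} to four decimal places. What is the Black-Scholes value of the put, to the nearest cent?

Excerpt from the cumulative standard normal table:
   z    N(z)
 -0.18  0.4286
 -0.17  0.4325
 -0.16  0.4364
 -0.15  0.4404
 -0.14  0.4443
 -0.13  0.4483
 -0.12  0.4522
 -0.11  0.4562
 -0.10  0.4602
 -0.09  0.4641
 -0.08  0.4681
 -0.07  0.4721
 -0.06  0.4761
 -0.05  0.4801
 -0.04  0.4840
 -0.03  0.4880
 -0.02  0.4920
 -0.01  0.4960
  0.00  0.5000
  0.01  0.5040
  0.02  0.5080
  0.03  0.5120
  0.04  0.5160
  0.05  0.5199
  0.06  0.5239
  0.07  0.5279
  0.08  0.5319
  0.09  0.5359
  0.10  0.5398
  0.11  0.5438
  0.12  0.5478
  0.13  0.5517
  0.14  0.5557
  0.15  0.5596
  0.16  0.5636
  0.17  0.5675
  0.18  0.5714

€50.94

σ√T = 0.55·√0.25 = 0.2750
d₁ = [ln(453/455) + (0.026 − 0.021 + 0.55²/2)·0.25] / 0.2750 = [-0.0044 + 0.0391] / 0.2750 = 0.1260 which rounds to 0.13
d₂ = d₁ − σ√T = 0.1260 − 0.2750 = -0.1490 which rounds to -0.15
exp(−qT) = exp(−0.021·0.25) = 0.9948;  exp(−rT) = exp(−0.026·0.25) = 0.9935
P = 455·0.9935·N(0.15) − 453·0.9948·N(-0.13) = 455·0.9935·0.5596 − 453·0.9948·0.4483 = 252.9630 − 202.0239 = 50.9391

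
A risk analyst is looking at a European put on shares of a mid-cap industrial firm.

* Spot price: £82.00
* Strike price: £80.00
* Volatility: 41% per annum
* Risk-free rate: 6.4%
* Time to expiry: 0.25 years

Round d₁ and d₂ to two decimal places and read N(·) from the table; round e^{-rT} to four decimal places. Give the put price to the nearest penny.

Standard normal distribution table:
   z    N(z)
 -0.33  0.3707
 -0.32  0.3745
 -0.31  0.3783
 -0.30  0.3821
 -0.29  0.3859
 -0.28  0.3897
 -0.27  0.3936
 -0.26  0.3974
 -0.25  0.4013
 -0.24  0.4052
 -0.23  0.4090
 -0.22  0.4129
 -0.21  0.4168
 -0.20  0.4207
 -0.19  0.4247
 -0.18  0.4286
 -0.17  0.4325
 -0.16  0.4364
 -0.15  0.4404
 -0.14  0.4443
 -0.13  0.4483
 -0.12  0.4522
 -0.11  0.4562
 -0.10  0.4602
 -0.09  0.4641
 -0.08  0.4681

£4.90

σ√T = 0.41 × 0.5000 = 0.2050
d₁ = [ln(82/80) + (0.064 + 0.41²/2)·0.25] / 0.2050 = [0.0247 + 0.0370] / 0.2050 = 0.3010 ≈ 0.30
d₂ = d₁ − σ√T = 0.3010 − 0.2050 = 0.0960 ≈ 0.10
e^(−rT) = e^(−0.064·0.25) = 0.9841
P = 80·0.9841·N(-0.10) − 82·N(-0.30) = 80·0.9841·0.4602 − 82·0.3821 = 36.2306 − 31.3322 = 4.8984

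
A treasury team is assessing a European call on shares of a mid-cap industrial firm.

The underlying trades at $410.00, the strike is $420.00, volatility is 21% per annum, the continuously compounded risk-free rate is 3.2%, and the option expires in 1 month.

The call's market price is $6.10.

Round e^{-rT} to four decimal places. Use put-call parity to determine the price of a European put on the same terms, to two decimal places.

exp(−rT) = exp(−0.032·0.08333) = 0.9973
Put-call parity: C − P = S − K·e^(−rT) = 410 − 420·0.9973 = 410 − 418.8660 = -8.8660
P = C − (C − P) = 6.10 − (-8.8660) = 14.9660

$14.97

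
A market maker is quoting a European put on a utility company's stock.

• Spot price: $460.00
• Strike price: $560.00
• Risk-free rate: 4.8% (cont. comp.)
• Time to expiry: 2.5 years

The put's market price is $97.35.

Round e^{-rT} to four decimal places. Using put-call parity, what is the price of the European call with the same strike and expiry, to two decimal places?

$60.69

exp(−rT) = exp(−0.048·2.5) = 0.8869
Put-call parity: C − P = S − K·e^(−rT) = 460 − 560·0.8869 = 460 − 496.6640 = -36.6640
C = P + (C − P) = 97.35 + (-36.6640) = 60.6860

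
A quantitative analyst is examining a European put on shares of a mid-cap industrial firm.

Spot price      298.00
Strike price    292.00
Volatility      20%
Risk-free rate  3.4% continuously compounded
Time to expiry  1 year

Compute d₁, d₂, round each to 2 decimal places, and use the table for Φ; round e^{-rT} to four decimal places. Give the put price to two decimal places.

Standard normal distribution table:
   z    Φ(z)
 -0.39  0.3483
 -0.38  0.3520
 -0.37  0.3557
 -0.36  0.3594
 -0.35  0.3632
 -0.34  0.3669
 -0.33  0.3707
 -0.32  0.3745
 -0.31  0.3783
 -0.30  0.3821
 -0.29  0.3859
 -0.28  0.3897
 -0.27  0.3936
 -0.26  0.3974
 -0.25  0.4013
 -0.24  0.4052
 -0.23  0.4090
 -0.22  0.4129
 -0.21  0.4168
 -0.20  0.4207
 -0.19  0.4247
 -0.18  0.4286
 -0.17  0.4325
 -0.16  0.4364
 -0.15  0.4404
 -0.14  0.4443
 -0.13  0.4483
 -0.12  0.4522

σ√T = 0.2 × 1.0000 = 0.2000
ln(S/K) + (r + σ²/2)T = ln(298/292) + (0.034 + 0.2²/2)·1 = 0.0203 + 0.0540 = 0.0743
d₁ = 0.0743 / 0.2000 = 0.3717 ≈ 0.37
d₂ = d₁ − σ√T = 0.3717 − 0.2000 = 0.1717 ≈ 0.17
e^(−rT) = e^(−0.034·1) = 0.9666
N(−d₂) = N(-0.17) = 0.4325;  N(−d₁) = N(-0.37) = 0.3557
P = 292·0.9666·0.4325 − 298·0.3557 = 122.0719 − 105.9986 = 16.0733

16.07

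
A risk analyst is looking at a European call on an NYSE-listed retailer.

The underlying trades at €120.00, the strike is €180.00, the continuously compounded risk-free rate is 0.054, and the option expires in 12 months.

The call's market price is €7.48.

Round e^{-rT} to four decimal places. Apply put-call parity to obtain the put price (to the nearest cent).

€58.01

e^(−rT) = e^(−0.054·1) = 0.9474
Put-call parity: C − P = S − K·e^(−rT) = 120 − 180·0.9474 = 120 − 170.5320 = -50.5320
P = C − (C − P) = 7.48 − (-50.5320) = 58.0120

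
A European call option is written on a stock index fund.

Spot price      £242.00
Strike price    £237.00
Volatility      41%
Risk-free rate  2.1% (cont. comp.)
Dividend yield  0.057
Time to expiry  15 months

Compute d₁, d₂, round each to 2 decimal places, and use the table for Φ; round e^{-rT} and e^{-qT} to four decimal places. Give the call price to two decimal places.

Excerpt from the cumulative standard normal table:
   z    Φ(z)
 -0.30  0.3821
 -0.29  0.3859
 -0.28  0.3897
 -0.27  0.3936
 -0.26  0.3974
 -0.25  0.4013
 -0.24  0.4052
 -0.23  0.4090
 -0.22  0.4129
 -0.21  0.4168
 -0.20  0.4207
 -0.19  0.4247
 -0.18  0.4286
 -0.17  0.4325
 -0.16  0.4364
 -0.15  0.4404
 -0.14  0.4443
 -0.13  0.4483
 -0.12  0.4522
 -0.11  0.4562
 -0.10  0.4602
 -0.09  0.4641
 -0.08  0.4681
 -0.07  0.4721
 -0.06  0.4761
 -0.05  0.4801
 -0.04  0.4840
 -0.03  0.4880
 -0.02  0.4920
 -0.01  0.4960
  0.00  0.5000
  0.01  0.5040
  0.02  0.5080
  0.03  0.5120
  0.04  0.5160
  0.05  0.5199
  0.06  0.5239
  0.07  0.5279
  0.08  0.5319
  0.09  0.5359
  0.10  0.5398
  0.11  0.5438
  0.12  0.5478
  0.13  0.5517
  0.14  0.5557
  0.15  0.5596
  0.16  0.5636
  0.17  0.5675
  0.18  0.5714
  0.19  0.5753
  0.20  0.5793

£38.80

T = 1.25;  σ√T = 0.4584
d₁ = [ln(242/237) + (0.021 − 0.057 + ½·0.41²)·1.25] / (σ√T) = (0.0209 + 0.0601) / 0.4584 = 0.1766 which rounds to 0.18
d₂ = 0.1766 − 0.4584 = -0.2818 which rounds to -0.28
exp(−qT) = exp(−0.057·1.25) = 0.9312;  exp(−rT) = exp(−0.021·1.25) = 0.9741
N(d₁) = N(0.18) = 0.5714;  N(d₂) = N(-0.28) = 0.3897
C = 242·0.9312·0.5714 − 237·0.9741·0.3897 = 128.7652 − 89.9668 = 38.7984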